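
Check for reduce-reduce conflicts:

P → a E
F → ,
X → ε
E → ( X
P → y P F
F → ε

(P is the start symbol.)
No reduce-reduce conflicts

Augment with P' → P and build the canonical LR(0) collection (I0 = CLOSURE({[P' → . P]}), then GOTO on every symbol after a dot until no new states appear). It has 10 states:
  I0: { [P → . a E], [P → . y P F], [P' → . P] }  — shift
  I1: { [P' → P .] }  — accept
  I2: { [E → . ( X], [P → a . E] }  — shift
  I3: { [P → . a E], [P → . y P F], [P → y . P F] }  — shift
  I4: { [F → . ,], [F → .], [P → y P . F] }  — shift, reduce
  I5: { [F → , .] }  — reduce
  I6: { [P → y P F .] }  — reduce
  I7: { [E → ( . X], [X → .] }  — reduce
  I8: { [P → a E .] }  — reduce
  I9: { [E → ( X .] }  — reduce

No state contains more than one complete item.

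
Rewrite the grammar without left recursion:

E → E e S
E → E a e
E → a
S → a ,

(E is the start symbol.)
E is directly left-recursive. The standard transformation for
  A → A α₁ | ... | A α_m | β₁ | ... | β_n
is
  A  → β₁ A' | ... | β_n A'
  A' → α₁ A' | ... | α_m A' | ε

E → a becomes E → a E'
E → E e S becomes E' → e S E'
E → E a e becomes E' → a e E'
Add E' → ε

Productions for other non-terminals are unchanged:
  S → a ,

Resulting grammar:
E → a E'
E' → e S E'
E' → a e E'
E' → ε
S → a ,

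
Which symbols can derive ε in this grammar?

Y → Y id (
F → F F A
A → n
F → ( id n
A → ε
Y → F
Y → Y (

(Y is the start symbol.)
{ 'A' }

A non-terminal is nullable if it can derive ε (the empty string): either it has an ε-production, or it has a production whose right-hand side consists entirely of nullable non-terminals.

ε-productions: A → ε
So A is immediately nullable.
No further non-terminal can be added: every production for the remaining non-terminals contains a terminal or a non-nullable non-terminal.
Nullable = { 'A' }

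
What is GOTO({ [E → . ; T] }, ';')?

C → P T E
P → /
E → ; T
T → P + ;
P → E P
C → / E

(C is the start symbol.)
GOTO(I, ';') = CLOSURE({ [A → αX.β] : [A → α.Xβ] ∈ I, X = ';' })

Items with dot before ';', with the dot advanced:
  [E → . ; T] → [E → ; . T]
Closure of the advanced items:
  [E → ; . T] has the dot before T: add [T → . P + ;]
  [T → . P + ;] has the dot before P: add [P → . /], [P → . E P]
  [P → . E P] has the dot before E: add [E → . ; T]

GOTO = { [E → . ; T], [E → ; . T], [P → . /], [P → . E P], [T → . P + ;] }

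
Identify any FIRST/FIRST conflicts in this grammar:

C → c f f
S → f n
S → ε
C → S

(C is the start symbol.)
A FIRST/FIRST conflict occurs when two productions N → α and N → β for the same non-terminal have FIRST(α) ∩ FIRST(β) ≠ ∅ (with ε ∈ FIRST of a nullable right-hand side, so two nullable alternatives also conflict).

FIRST sets of the non-terminals at (or reachable through a nullable prefix from) the front of some alternative:
  FIRST(S) = { 'f', ε }

Productions for C:
  C → c f f: FIRST = { 'c' }
  C → S: FIRST = { 'f', ε }
Productions for S:
  S → f n: FIRST = { 'f' }
  S → ε: FIRST = { ε }

All alternatives of each non-terminal have pairwise disjoint FIRST sets.

Answer: No FIRST/FIRST conflicts.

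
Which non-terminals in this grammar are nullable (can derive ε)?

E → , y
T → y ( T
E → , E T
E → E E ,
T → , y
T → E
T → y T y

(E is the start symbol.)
None

There are no ε-productions, so no non-terminal can derive ε.
No non-terminals are nullable.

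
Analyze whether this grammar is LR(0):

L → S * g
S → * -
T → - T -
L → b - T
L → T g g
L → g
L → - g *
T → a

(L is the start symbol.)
Yes, the grammar is LR(0)

A grammar is LR(0) if no state in the canonical LR(0) collection has:
  - both a shift item (dot before a terminal) and a complete item (shift-reduce conflict), or
  - two or more complete items (reduce-reduce conflict; the accept item [L' → L .] counts as a complete item here).

Augment with L' → L and build the canonical LR(0) collection (I0 = CLOSURE({[L' → . L]}), then GOTO on every symbol after a dot until no new states appear). It has 21 states:
  I0: { [L → . - g *], [L → . S * g], [L → . T g g], [L → . b - T], [L → . g], [L' → . L], [S → . * -], [T → . - T -], [T → . a] }  — shift
  I1: { [S → * . -] }  — shift
  I2: { [L → - . g *], [T → - . T -], [T → . - T -], [T → . a] }  — shift
  I3: { [L' → L .] }  — accept
  I4: { [L → S . * g] }  — shift
  I5: { [L → T . g g] }  — shift
  I6: { [T → a .] }  — reduce
  I7: { [L → b . - T] }  — shift
  I8: { [L → g .] }  — reduce
  I9: { [L → b - . T], [T → . - T -], [T → . a] }  — shift
  I10: { [T → - . T -], [T → . - T -], [T → . a] }  — shift
  I11: { [L → b - T .] }  — reduce
  I12: { [T → - T . -] }  — shift
  I13: { [T → - T - .] }  — reduce
  I14: { [L → T g . g] }  — shift
  I15: { [L → T g g .] }  — reduce
  I16: { [L → S * . g] }  — shift
  I17: { [L → S * g .] }  — reduce
  I18: { [L → - g . *] }  — shift
  I19: { [L → - g * .] }  — reduce
  I20: { [S → * - .] }  — reduce

Every state is either a pure shift/goto state or contains exactly one complete item and nothing to shift — no conflicts. The grammar is LR(0).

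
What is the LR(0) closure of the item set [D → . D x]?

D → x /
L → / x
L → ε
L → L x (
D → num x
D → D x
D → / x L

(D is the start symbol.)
To compute CLOSURE, for each item [A → α.Bβ] where B is a non-terminal, add [B → .γ] for all productions B → γ; repeat for the newly added items until nothing changes.

Start with: [D → . D x]
  [D → . D x] has the dot before D: add [D → . x /], [D → . num x], [D → . / x L]
No further items can be added.

CLOSURE = { [D → . / x L], [D → . D x], [D → . num x], [D → . x /] }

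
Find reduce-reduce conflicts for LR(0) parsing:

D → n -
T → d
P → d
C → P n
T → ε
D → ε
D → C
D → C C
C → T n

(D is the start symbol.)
Augment with D' → D and build the canonical LR(0) collection (I0 = CLOSURE({[D' → . D]}), then GOTO on every symbol after a dot until no new states appear). It has 11 states:
  I0: { [C → . P n], [C → . T n], [D → . C C], [D → . C], [D → . n -], [D → .], [D' → . D], [P → . d], [T → . d], [T → .] }  — shift, 2 reduces
  I1: { [C → . P n], [C → . T n], [D → C . C], [D → C .], [P → . d], [T → . d], [T → .] }  — shift, 2 reduces
  I2: { [D' → D .] }  — accept
  I3: { [C → P . n] }  — shift
  I4: { [C → T . n] }  — shift
  I5: { [P → d .], [T → d .] }  — 2 reduces
  I6: { [D → n . -] }  — shift
  I7: { [D → n - .] }  — reduce
  I8: { [C → T n .] }  — reduce
  I9: { [C → P n .] }  — reduce
  I10: { [D → C C .] }  — reduce

I0 contains complete items [D → .], [T → .] — reduce-reduce conflict.
I1 contains complete items [D → C .], [T → .] — reduce-reduce conflict.
I5 contains complete items [P → d .], [T → d .] — reduce-reduce conflict.

Answer: Yes — I0: [D → .] vs [T → .]; I1: [D → C .] vs [T → .]; I5: [P → d .] vs [T → d .]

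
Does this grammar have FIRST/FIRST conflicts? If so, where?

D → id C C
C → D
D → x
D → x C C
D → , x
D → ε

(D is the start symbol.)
Yes. D → x / D → x C C on { 'x' }

Productions for D:
  D → id C C: FIRST = { 'id' }
  D → x: FIRST = { 'x' }
  D → x C C: FIRST = { 'x' }
  D → , x: FIRST = { ',' }
  D → ε: FIRST = { ε }
C has only one production, so no FIRST/FIRST conflict is possible there.

Conflict for D: D → x and D → x C C
  Overlap: { 'x' }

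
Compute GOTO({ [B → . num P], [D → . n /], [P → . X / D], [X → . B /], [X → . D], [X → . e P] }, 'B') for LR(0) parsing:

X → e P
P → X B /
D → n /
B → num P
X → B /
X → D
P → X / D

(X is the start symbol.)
GOTO(I, 'B') = CLOSURE({ [A → αX.β] : [A → α.Xβ] ∈ I, X = 'B' })

Items with dot before 'B', with the dot advanced:
  [X → . B /] → [X → B . /]
Closure adds nothing (no advanced item has the dot before a non-terminal).

GOTO = { [X → B . /] }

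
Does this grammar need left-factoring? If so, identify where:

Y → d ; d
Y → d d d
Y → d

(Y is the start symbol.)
Yes, Y has productions with common prefix 'd'

Left-factoring is needed when two productions for the same non-terminal
share a common prefix on the right-hand side.

Productions for Y:
  Y → d ; d
  Y → d d d
  Y → d

Found common prefix 'd' in productions for Y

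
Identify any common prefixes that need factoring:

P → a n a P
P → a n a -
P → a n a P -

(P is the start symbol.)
Yes, P has productions with common prefix 'a n a'

Left-factoring is needed when two productions for the same non-terminal
share a common prefix on the right-hand side.

Productions for P:
  P → a n a P
  P → a n a -
  P → a n a P -

Found common prefix 'a n a' in productions for P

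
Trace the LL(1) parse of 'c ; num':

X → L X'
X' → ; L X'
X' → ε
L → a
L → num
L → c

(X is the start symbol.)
LL(1) parsing maintains a stack (initially the start symbol over $) and the input. At each step: if the stack top is a terminal, match it against the current input token; if it is a non-terminal N, replace it with the RHS of M[N, lookahead] (the unique production whose predict set contains the lookahead).

Stack is shown with the top on the left.

Stack     Input      Action
---------------------------
X $       c ; num $  output X → L X'
L X' $    c ; num $  output L → c
c X' $    c ; num $  match 'c'
X' $      ; num $    output X' → ; L X'
; L X' $  ; num $    match ';'
L X' $    num $      output L → num
num X' $  num $      match 'num'
X' $      $          output X' → ε
$         $          accept

The string is accepted.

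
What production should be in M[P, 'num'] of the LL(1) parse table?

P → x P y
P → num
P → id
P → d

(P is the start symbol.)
To find M[P, 'num'], we find productions for P where 'num' is in the predict set (PREDICT(N → α) = (FIRST(α) \ {ε}) ∪ (FOLLOW(N) if α ⇒* ε)).

P → x P y: PREDICT = { 'x' }
P → num: PREDICT = { 'num' }
  'num' is in predict set, so this production goes in M[P, 'num']
P → id: PREDICT = { 'id' }
P → d: PREDICT = { 'd' }

M[P, 'num'] = P → num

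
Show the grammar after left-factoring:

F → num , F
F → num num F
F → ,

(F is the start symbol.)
F → num F'
F' → , F
F' → num F
F → ,

Left-factoring transforms A → αβ₁ | αβ₂ into A → αA' and A' → β₁ | β₂
(α is the longest common prefix among the alternatives). Repeat until
no nonterminal has two alternatives with a common prefix.

Round 1: F has alternatives sharing prefix 'num'. Introduce F': F → num F'
  Add: F' → , F
  Add: F' → num F

No remaining common prefixes — done.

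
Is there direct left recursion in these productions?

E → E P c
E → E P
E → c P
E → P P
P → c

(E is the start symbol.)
Yes, E is left-recursive

Direct left recursion occurs when N → N α for some non-terminal N (the right-hand side begins with the left-hand side itself).

E → E P c: LEFT RECURSIVE (starts with E)
E → E P: LEFT RECURSIVE (starts with E)
E → c P: starts with c
E → P P: starts with P
P → c: starts with c

The grammar has direct left recursion on: E.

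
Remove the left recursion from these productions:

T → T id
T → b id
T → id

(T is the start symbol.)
T → b id T'
T → id T'
T' → id T'
T' → ε

T is directly left-recursive. The standard transformation for
  A → A α₁ | ... | A α_m | β₁ | ... | β_n
is
  A  → β₁ A' | ... | β_n A'
  A' → α₁ A' | ... | α_m A' | ε

T → b id becomes T → b id T'
T → id becomes T → id T'
T → T id becomes T' → id T'
Add T' → ε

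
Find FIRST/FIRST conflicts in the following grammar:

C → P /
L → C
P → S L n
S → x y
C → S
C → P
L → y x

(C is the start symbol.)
Yes. C → P '/' / C → S on { 'x' }; C → P '/' / C → P on { 'x' }; C → S / C → P on { 'x' }

FIRST sets of the non-terminals at (or reachable through a nullable prefix from) the front of some alternative:
  FIRST(P) = { 'x' }
  FIRST(S) = { 'x' }
  FIRST(C) = { 'x' }

Productions for C:
  C → P /: FIRST = { 'x' }
  C → S: FIRST = { 'x' }
  C → P: FIRST = { 'x' }
Productions for L:
  L → C: FIRST = { 'x' }
  L → y x: FIRST = { 'y' }
P, S have only one production, so no FIRST/FIRST conflict is possible there.

Conflict for C: C → P / and C → S
  Overlap: { 'x' }
Conflict for C: C → P / and C → P
  Overlap: { 'x' }
Conflict for C: C → S and C → P
  Overlap: { 'x' }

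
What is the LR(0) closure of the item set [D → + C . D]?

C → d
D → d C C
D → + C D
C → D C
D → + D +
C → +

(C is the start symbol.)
{ [D → + C . D], [D → . + C D], [D → . + D +], [D → . d C C] }

To compute CLOSURE, for each item [A → α.Bβ] where B is a non-terminal, add [B → .γ] for all productions B → γ; repeat for the newly added items until nothing changes.

Start with: [D → + C . D]
  [D → + C . D] has the dot before D: add [D → . d C C], [D → . + C D], [D → . + D +]
No further items can be added.

CLOSURE = { [D → + C . D], [D → . + C D], [D → . + D +], [D → . d C C] }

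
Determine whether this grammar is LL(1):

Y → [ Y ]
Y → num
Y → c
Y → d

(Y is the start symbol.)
A grammar is LL(1) if for each non-terminal N with multiple productions, the predict sets of those productions are pairwise disjoint, where PREDICT(N → α) = (FIRST(α) \ {ε}) ∪ (FOLLOW(N) if α ⇒* ε).

For Y:
  PREDICT(Y → '[' Y ']') = { '[' }
  PREDICT(Y → num) = { 'num' }
  PREDICT(Y → c) = { 'c' }
  PREDICT(Y → d) = { 'd' }

All predict sets are disjoint. The grammar IS LL(1).

Answer: Yes, the grammar is LL(1).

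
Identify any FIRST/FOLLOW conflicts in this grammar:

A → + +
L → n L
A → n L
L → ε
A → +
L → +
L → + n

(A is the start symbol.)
No FIRST/FOLLOW conflicts.

A FIRST/FOLLOW conflict occurs when a non-terminal N has a nullable alternative N → β (β ⇒* ε) and another alternative N → α with FIRST(α) ∩ FOLLOW(N) ≠ ∅: on such a lookahead the parser cannot decide between expanding α and letting N vanish via β.

Nullable non-terminals: L.

L: nullable alternative(s) L → ε; FOLLOW(L) = { $ }
  L → n L: FIRST \ {ε} = { 'n' } — disjoint from FOLLOW(L)
  L → ε: FIRST \ {ε} = { } — this is the only nullable alternative, skip
  L → +: FIRST \ {ε} = { '+' } — disjoint from FOLLOW(L)
  L → + n: FIRST \ {ε} = { '+' } — disjoint from FOLLOW(L)

A has no nullable alternative, so no FIRST/FOLLOW check is needed there.

No FIRST/FOLLOW conflicts found.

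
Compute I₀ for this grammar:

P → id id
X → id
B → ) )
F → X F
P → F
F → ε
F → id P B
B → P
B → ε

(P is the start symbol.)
First, augment the grammar with P' → P
I₀ = CLOSURE({ [P' → . P] }):
  [P' → . P] has the dot before P: add [P → . id id], [P → . F]
  [P → . F] has the dot before F: add [F → . X F], [F → .], [F → . id P B]
  [F → . X F] has the dot before X: add [X → . id]
No further items can be added.

I₀ = { [F → . X F], [F → . id P B], [F → .], [P → . F], [P → . id id], [P' → . P], [X → . id] }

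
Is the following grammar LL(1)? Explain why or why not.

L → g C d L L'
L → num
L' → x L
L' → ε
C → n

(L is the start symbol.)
A grammar is LL(1) if for each non-terminal N with multiple productions, the predict sets of those productions are pairwise disjoint, where PREDICT(N → α) = (FIRST(α) \ {ε}) ∪ (FOLLOW(N) if α ⇒* ε).

Relevant sets:
  FOLLOW(L') = { $, 'x' }

For L:
  PREDICT(L → g C d L L') = { 'g' }
  PREDICT(L → num) = { 'num' }
For L':
  PREDICT(L' → x L) = { 'x' }
  PREDICT(L' → ε) = { $, 'x' }
C has a single production, so nothing to check there.

Conflict found: Predict set conflict for L': { 'x' }
The grammar is NOT LL(1).

Answer: No. Predict set conflict for L': { 'x' }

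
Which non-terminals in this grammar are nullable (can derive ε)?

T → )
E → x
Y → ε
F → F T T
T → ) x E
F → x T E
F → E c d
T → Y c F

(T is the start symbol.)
{ 'Y' }

A non-terminal is nullable if it can derive ε (the empty string): either it has an ε-production, or it has a production whose right-hand side consists entirely of nullable non-terminals.

ε-productions: Y → ε
So Y is immediately nullable.
No further non-terminal can be added: every production for the remaining non-terminals contains a terminal or a non-nullable non-terminal.
Nullable = { 'Y' }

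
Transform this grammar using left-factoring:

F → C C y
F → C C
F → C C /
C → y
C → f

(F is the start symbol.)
F → C C F'
F' → y
F' → ε
F' → /
C → y
C → f

Left-factoring transforms A → αβ₁ | αβ₂ into A → αA' and A' → β₁ | β₂
(α is the longest common prefix among the alternatives). Repeat until
no nonterminal has two alternatives with a common prefix.

Round 1: F has alternatives sharing prefix 'C C'. Introduce F': F → C C F'
  Add: F' → y
  Add: F' → ε
  Add: F' → /

No remaining common prefixes — done.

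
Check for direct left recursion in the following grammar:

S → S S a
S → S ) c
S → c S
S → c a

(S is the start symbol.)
Direct left recursion occurs when N → N α for some non-terminal N (the right-hand side begins with the left-hand side itself).

S → S S a: LEFT RECURSIVE (starts with S)
S → S ) c: LEFT RECURSIVE (starts with S)
S → c S: starts with c
S → c a: starts with c

The grammar has direct left recursion on: S.

Answer: Yes, S is left-recursive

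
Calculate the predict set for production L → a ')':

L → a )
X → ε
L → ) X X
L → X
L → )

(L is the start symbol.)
{ 'a' }

PREDICT(L → a ')') = (FIRST(RHS) \ {ε}) ∪ (FOLLOW(L) if ε ∈ FIRST(RHS), i.e. RHS ⇒* ε)
FIRST(a ')') = { 'a' }
ε ∉ FIRST(a ')'), so FOLLOW(L) is not added.
PREDICT(L → a ')') = { 'a' }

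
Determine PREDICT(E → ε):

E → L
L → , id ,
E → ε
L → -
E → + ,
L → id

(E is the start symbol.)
PREDICT(E → ε) = (FIRST(RHS) \ {ε}) ∪ (FOLLOW(E) if ε ∈ FIRST(RHS), i.e. RHS ⇒* ε)
The right-hand side is ε (FIRST(ε) = { ε }), so the predict set is FOLLOW(E) = { $ }
PREDICT(E → ε) = { $ }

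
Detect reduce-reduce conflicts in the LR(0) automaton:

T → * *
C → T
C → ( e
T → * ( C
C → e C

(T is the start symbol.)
A reduce-reduce conflict occurs when an LR(0) state has two complete items [A → α .] and [B → β .] — both call for a reduction, and with no lookahead the parser cannot choose between them.

Augment with T' → T and build the canonical LR(0) collection (I0 = CLOSURE({[T' → . T]}), then GOTO on every symbol after a dot until no new states appear). It has 11 states:
  I0: { [T → . * ( C], [T → . * *], [T' → . T] }  — shift
  I1: { [T → * . ( C], [T → * . *] }  — shift
  I2: { [T' → T .] }  — accept
  I3: { [C → . ( e], [C → . T], [C → . e C], [T → * ( . C], [T → . * ( C], [T → . * *] }  — shift
  I4: { [T → * * .] }  — reduce
  I5: { [C → ( . e] }  — shift
  I6: { [T → * ( C .] }  — reduce
  I7: { [C → T .] }  — reduce
  I8: { [C → . ( e], [C → . T], [C → . e C], [C → e . C], [T → . * ( C], [T → . * *] }  — shift
  I9: { [C → e C .] }  — reduce
  I10: { [C → ( e .] }  — reduce

No state contains more than one complete item.

Answer: No reduce-reduce conflicts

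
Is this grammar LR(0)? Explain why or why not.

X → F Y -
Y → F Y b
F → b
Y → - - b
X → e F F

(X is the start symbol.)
A grammar is LR(0) if no state in the canonical LR(0) collection has:
  - both a shift item (dot before a terminal) and a complete item (shift-reduce conflict), or
  - two or more complete items (reduce-reduce conflict; the accept item [X' → X .] counts as a complete item here).

Augment with X' → X and build the canonical LR(0) collection (I0 = CLOSURE({[X' → . X]}), then GOTO on every symbol after a dot until no new states appear). It has 15 states:
  I0: { [F → . b], [X → . F Y -], [X → . e F F], [X' → . X] }  — shift
  I1: { [F → . b], [X → F . Y -], [Y → . - - b], [Y → . F Y b] }  — shift
  I2: { [X' → X .] }  — accept
  I3: { [F → b .] }  — reduce
  I4: { [F → . b], [X → e . F F] }  — shift
  I5: { [F → . b], [X → e F . F] }  — shift
  I6: { [X → e F F .] }  — reduce
  I7: { [Y → - . - b] }  — shift
  I8: { [F → . b], [Y → . - - b], [Y → . F Y b], [Y → F . Y b] }  — shift
  I9: { [X → F Y . -] }  — shift
  I10: { [X → F Y - .] }  — reduce
  I11: { [Y → F Y . b] }  — shift
  I12: { [Y → F Y b .] }  — reduce
  I13: { [Y → - - . b] }  — shift
  I14: { [Y → - - b .] }  — reduce

Every state is either a pure shift/goto state or contains exactly one complete item and nothing to shift — no conflicts. The grammar is LR(0).

Answer: Yes, the grammar is LR(0)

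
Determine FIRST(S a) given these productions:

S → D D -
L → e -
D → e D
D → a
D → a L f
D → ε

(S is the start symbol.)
{ '-', 'a', 'e' }

FIRST sets of the non-terminals involved (from the grammar, by fixed-point iteration):
  FIRST(S) = { '-', 'a', 'e' }

To compute FIRST(S a), process the symbols left to right:
Symbol S is a non-terminal. Add FIRST(S) \ {ε} = { '-', 'a', 'e' }
S is not nullable (ε ∉ FIRST(S)), so stop here.
FIRST(S a) = { '-', 'a', 'e' }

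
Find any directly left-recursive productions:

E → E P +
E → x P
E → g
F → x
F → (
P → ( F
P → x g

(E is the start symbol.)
Direct left recursion occurs when N → N α for some non-terminal N (the right-hand side begins with the left-hand side itself).

E → E P +: LEFT RECURSIVE (starts with E)
E → x P: starts with x
E → g: starts with g
F → x: starts with x
F → (: starts with '('
P → ( F: starts with '('
P → x g: starts with x

The grammar has direct left recursion on: E.

Answer: Yes, E is left-recursive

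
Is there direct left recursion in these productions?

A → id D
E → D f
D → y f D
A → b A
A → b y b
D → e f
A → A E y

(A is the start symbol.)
Yes, A is left-recursive

Direct left recursion occurs when N → N α for some non-terminal N (the right-hand side begins with the left-hand side itself).

A → id D: starts with id
E → D f: starts with D
D → y f D: starts with y
A → b A: starts with b
A → b y b: starts with b
D → e f: starts with e
A → A E y: LEFT RECURSIVE (starts with A)

The grammar has direct left recursion on: A.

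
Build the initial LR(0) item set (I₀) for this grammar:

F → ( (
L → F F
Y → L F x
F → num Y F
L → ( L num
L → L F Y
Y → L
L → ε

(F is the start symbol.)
{ [F → . ( (], [F → . num Y F], [F' → . F] }

First, augment the grammar with F' → F
I₀ = CLOSURE({ [F' → . F] }):
  [F' → . F] has the dot before F: add [F → . ( (], [F → . num Y F]
No further items can be added.

I₀ = { [F → . ( (], [F → . num Y F], [F' → . F] }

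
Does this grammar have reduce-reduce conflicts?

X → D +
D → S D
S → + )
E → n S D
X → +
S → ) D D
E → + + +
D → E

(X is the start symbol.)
A reduce-reduce conflict occurs when an LR(0) state has two complete items [A → α .] and [B → β .] — both call for a reduction, and with no lookahead the parser cannot choose between them.

Augment with X' → X and build the canonical LR(0) collection (I0 = CLOSURE({[X' → . X]}), then GOTO on every symbol after a dot until no new states appear). It has 19 states:
  I0: { [D → . E], [D → . S D], [E → . + + +], [E → . n S D], [S → . ) D D], [S → . + )], [X → . +], [X → . D +], [X' → . X] }  — shift
  I1: { [D → . E], [D → . S D], [E → . + + +], [E → . n S D], [S → ) . D D], [S → . ) D D], [S → . + )] }  — shift
  I2: { [E → + . + +], [S → + . )], [X → + .] }  — shift, reduce
  I3: { [X → D . +] }  — shift
  I4: { [D → E .] }  — reduce
  I5: { [D → . E], [D → . S D], [D → S . D], [E → . + + +], [E → . n S D], [S → . ) D D], [S → . + )] }  — shift
  I6: { [X' → X .] }  — accept
  I7: { [E → n . S D], [S → . ) D D], [S → . + )] }  — shift
  I8: { [S → + . )] }  — shift
  I9: { [D → . E], [D → . S D], [E → . + + +], [E → . n S D], [E → n S . D], [S → . ) D D], [S → . + )] }  — shift
  I10: { [E → + . + +], [S → + . )] }  — shift
  I11: { [E → n S D .] }  — reduce
  I12: { [S → + ) .] }  — reduce
  I13: { [E → + + . +] }  — shift
  I14: { [E → + + + .] }  — reduce
  I15: { [D → S D .] }  — reduce
  I16: { [X → D + .] }  — reduce
  I17: { [D → . E], [D → . S D], [E → . + + +], [E → . n S D], [S → ) D . D], [S → . ) D D], [S → . + )] }  — shift
  I18: { [S → ) D D .] }  — reduce

No state contains more than one complete item.

Answer: No reduce-reduce conflicts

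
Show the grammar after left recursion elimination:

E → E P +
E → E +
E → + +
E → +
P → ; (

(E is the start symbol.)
E is directly left-recursive. The standard transformation for
  A → A α₁ | ... | A α_m | β₁ | ... | β_n
is
  A  → β₁ A' | ... | β_n A'
  A' → α₁ A' | ... | α_m A' | ε

E → + + becomes E → + + E'
E → + becomes E → + E'
E → E P + becomes E' → P + E'
E → E + becomes E' → + E'
Add E' → ε

Productions for other non-terminals are unchanged:
  P → ; (

Resulting grammar:
E → + + E'
E → + E'
E' → P + E'
E' → + E'
E' → ε
P → ; (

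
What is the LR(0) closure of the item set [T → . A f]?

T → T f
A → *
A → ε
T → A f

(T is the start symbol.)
{ [A → . *], [A → .], [T → . A f] }

Start with: [T → . A f]
  [T → . A f] has the dot before A: add [A → . *], [A → .]
No further items can be added.

CLOSURE = { [A → . *], [A → .], [T → . A f] }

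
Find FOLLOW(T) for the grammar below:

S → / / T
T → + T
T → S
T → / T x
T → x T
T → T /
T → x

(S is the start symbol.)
In S → / / T: T is at the end, add FOLLOW(S)
In T → + T: T is at the end; this adds FOLLOW(T) to itself — nothing new
In T → / T x: T is followed by x, add FIRST(x) \ {ε} = { 'x' }
In T → x T: T is at the end; this adds FOLLOW(T) to itself — nothing new
In T → T /: T is followed by '/', add FIRST('/') \ {ε} = { '/' }

The FOLLOW sets referred to above (computed the same way, to a fixed point):
  FOLLOW(S) = { $, '/', 'x' }

Taking the union: FOLLOW(T) = { $, '/', 'x' }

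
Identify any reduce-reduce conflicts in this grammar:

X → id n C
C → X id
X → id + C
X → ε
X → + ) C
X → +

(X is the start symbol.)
No reduce-reduce conflicts

Augment with X' → X and build the canonical LR(0) collection (I0 = CLOSURE({[X' → . X]}), then GOTO on every symbol after a dot until no new states appear). It has 12 states:
  I0: { [X → . + ) C], [X → . +], [X → . id + C], [X → . id n C], [X → .], [X' → . X] }  — shift, reduce
  I1: { [X → + . ) C], [X → + .] }  — shift, reduce
  I2: { [X' → X .] }  — accept
  I3: { [X → id . + C], [X → id . n C] }  — shift
  I4: { [C → . X id], [X → . + ) C], [X → . +], [X → . id + C], [X → . id n C], [X → .], [X → id + . C] }  — shift, reduce
  I5: { [C → . X id], [X → . + ) C], [X → . +], [X → . id + C], [X → . id n C], [X → .], [X → id n . C] }  — shift, reduce
  I6: { [X → id n C .] }  — reduce
  I7: { [C → X . id] }  — shift
  I8: { [C → X id .] }  — reduce
  I9: { [X → id + C .] }  — reduce
  I10: { [C → . X id], [X → + ) . C], [X → . + ) C], [X → . +], [X → . id + C], [X → . id n C], [X → .] }  — shift, reduce
  I11: { [X → + ) C .] }  — reduce

No state contains more than one complete item.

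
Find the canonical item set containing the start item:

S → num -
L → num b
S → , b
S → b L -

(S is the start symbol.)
First, augment the grammar with S' → S
I₀ = CLOSURE({ [S' → . S] }):
  [S' → . S] has the dot before S: add [S → . num -], [S → . , b], [S → . b L -]
No further items can be added.

I₀ = { [S → . , b], [S → . b L -], [S → . num -], [S' → . S] }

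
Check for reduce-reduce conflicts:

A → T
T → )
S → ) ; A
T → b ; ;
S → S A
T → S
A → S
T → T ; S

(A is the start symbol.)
A reduce-reduce conflict occurs when an LR(0) state has two complete items [A → α .] and [B → β .] — both call for a reduction, and with no lookahead the parser cannot choose between them.

Augment with A' → A and build the canonical LR(0) collection (I0 = CLOSURE({[A' → . A]}), then GOTO on every symbol after a dot until no new states appear). It has 14 states:
  I0: { [A → . S], [A → . T], [A' → . A], [S → . ) ; A], [S → . S A], [T → . )], [T → . S], [T → . T ; S], [T → . b ; ;] }  — shift
  I1: { [S → ) . ; A], [T → ) .] }  — shift, reduce
  I2: { [A' → A .] }  — accept
  I3: { [A → . S], [A → . T], [A → S .], [S → . ) ; A], [S → . S A], [S → S . A], [T → . )], [T → . S], [T → . T ; S], [T → . b ; ;], [T → S .] }  — shift, 2 reduces
  I4: { [A → T .], [T → T . ; S] }  — shift, reduce
  I5: { [T → b . ; ;] }  — shift
  I6: { [T → b ; . ;] }  — shift
  I7: { [T → b ; ; .] }  — reduce
  I8: { [S → . ) ; A], [S → . S A], [T → T ; . S] }  — shift
  I9: { [S → ) . ; A] }  — shift
  I10: { [A → . S], [A → . T], [S → . ) ; A], [S → . S A], [S → S . A], [T → . )], [T → . S], [T → . T ; S], [T → . b ; ;], [T → T ; S .] }  — shift, reduce
  I11: { [S → S A .] }  — reduce
  I12: { [A → . S], [A → . T], [S → ) ; . A], [S → . ) ; A], [S → . S A], [T → . )], [T → . S], [T → . T ; S], [T → . b ; ;] }  — shift
  I13: { [S → ) ; A .] }  — reduce

I3 contains complete items [A → S .], [T → S .] — reduce-reduce conflict.

Answer: Yes — I3: [A → S .] vs [T → S .]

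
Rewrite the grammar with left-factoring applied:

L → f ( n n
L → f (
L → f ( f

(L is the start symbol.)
L → f ( L'
L' → n n
L' → ε
L' → f

Left-factoring transforms A → αβ₁ | αβ₂ into A → αA' and A' → β₁ | β₂
(α is the longest common prefix among the alternatives). Repeat until
no nonterminal has two alternatives with a common prefix.

Round 1: L has alternatives sharing prefix 'f ('. Introduce L': L → f ( L'
  Add: L' → n n
  Add: L' → ε
  Add: L' → f

No remaining common prefixes — done.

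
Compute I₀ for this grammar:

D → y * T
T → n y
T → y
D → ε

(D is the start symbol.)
{ [D → . y * T], [D → .], [D' → . D] }

First, augment the grammar with D' → D
I₀ = CLOSURE({ [D' → . D] }):
  [D' → . D] has the dot before D: add [D → . y * T], [D → .]
No further items can be added.

I₀ = { [D → . y * T], [D → .], [D' → . D] }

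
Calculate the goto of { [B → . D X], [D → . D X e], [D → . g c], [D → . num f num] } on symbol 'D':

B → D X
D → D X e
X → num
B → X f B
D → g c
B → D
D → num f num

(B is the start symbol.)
{ [B → D . X], [D → D . X e], [X → . num] }

GOTO(I, 'D') = CLOSURE({ [A → αX.β] : [A → α.Xβ] ∈ I, X = 'D' })

Items with dot before 'D', with the dot advanced:
  [B → . D X] → [B → D . X]
  [D → . D X e] → [D → D . X e]
Closure of the advanced items:
  [B → D . X] has the dot before X: add [X → . num]

GOTO = { [B → D . X], [D → D . X e], [X → . num] }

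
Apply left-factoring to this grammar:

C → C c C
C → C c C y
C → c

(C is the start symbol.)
Left-factoring transforms A → αβ₁ | αβ₂ into A → αA' and A' → β₁ | β₂
(α is the longest common prefix among the alternatives). Repeat until
no nonterminal has two alternatives with a common prefix.

Round 1: C has alternatives sharing prefix 'C c C'. Introduce C': C → C c C C'
  Add: C' → ε
  Add: C' → y

No remaining common prefixes — done.

Resulting grammar:
C → C c C C'
C' → ε
C' → y
C → c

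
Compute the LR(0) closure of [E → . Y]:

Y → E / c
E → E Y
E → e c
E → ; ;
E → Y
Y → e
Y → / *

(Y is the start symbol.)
To compute CLOSURE, for each item [A → α.Bβ] where B is a non-terminal, add [B → .γ] for all productions B → γ; repeat for the newly added items until nothing changes.

Start with: [E → . Y]
  [E → . Y] has the dot before Y: add [Y → . E / c], [Y → . e], [Y → . / *]
  [Y → . E / c] has the dot before E: add [E → . E Y], [E → . e c], [E → . ; ;]
No further items can be added.

CLOSURE = { [E → . ; ;], [E → . E Y], [E → . Y], [E → . e c], [Y → . / *], [Y → . E / c], [Y → . e] }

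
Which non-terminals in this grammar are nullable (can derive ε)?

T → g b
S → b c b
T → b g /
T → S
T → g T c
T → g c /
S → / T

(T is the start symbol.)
None

There are no ε-productions, so no non-terminal can derive ε.
No non-terminals are nullable.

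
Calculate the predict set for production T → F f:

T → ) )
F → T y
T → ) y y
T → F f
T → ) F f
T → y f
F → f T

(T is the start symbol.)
{ ')', 'f', 'y' }

PREDICT(T → F f) = (FIRST(RHS) \ {ε}) ∪ (FOLLOW(T) if ε ∈ FIRST(RHS), i.e. RHS ⇒* ε)
FIRST(F) = { ')', 'f', 'y' }
FIRST(F f) = { ')', 'f', 'y' }
ε ∉ FIRST(F f), so FOLLOW(T) is not added.
PREDICT(T → F f) = { ')', 'f', 'y' }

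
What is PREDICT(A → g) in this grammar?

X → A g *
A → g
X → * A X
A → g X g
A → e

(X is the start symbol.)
{ 'g' }

PREDICT(A → g) = (FIRST(RHS) \ {ε}) ∪ (FOLLOW(A) if ε ∈ FIRST(RHS), i.e. RHS ⇒* ε)
FIRST(g) = { 'g' }
ε ∉ FIRST(g), so FOLLOW(A) is not added.
PREDICT(A → g) = { 'g' }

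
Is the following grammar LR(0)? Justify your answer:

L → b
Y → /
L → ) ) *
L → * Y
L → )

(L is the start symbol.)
A grammar is LR(0) if no state in the canonical LR(0) collection has:
  - both a shift item (dot before a terminal) and a complete item (shift-reduce conflict), or
  - two or more complete items (reduce-reduce conflict; the accept item [L' → L .] counts as a complete item here).

Augment with L' → L and build the canonical LR(0) collection (I0 = CLOSURE({[L' → . L]}), then GOTO on every symbol after a dot until no new states appear). It has 9 states:
  I0: { [L → . ) ) *], [L → . )], [L → . * Y], [L → . b], [L' → . L] }  — shift
  I1: { [L → ) . ) *], [L → ) .] }  — shift, reduce
  I2: { [L → * . Y], [Y → . /] }  — shift
  I3: { [L' → L .] }  — accept
  I4: { [L → b .] }  — reduce
  I5: { [Y → / .] }  — reduce
  I6: { [L → * Y .] }  — reduce
  I7: { [L → ) ) . *] }  — shift
  I8: { [L → ) ) * .] }  — reduce

Conflict in state I1:
  Shift-reduce conflict between [L → ) .] and [L → ) . ) *]
So the grammar is NOT LR(0).

Answer: No. Shift-reduce conflict between [L → ) .] and [L → ) . ) *]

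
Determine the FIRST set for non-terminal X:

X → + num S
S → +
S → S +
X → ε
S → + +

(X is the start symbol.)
{ '+', ε }

To compute FIRST(X), examine every production with X on the left-hand side, reading each right-hand side left to right until a non-nullable symbol is reached.

From X → + num S:
  - '+' is a terminal: add '+' and stop
From X → ε:
  - ε-production, so ε ∈ FIRST(X)

Collecting: FIRST(X) = { '+', ε }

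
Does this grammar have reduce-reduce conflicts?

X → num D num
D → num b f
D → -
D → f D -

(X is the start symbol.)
No reduce-reduce conflicts

A reduce-reduce conflict occurs when an LR(0) state has two complete items [A → α .] and [B → β .] — both call for a reduction, and with no lookahead the parser cannot choose between them.

Augment with X' → X and build the canonical LR(0) collection (I0 = CLOSURE({[X' → . X]}), then GOTO on every symbol after a dot until no new states appear). It has 12 states:
  I0: { [X → . num D num], [X' → . X] }  — shift
  I1: { [X' → X .] }  — accept
  I2: { [D → . -], [D → . f D -], [D → . num b f], [X → num . D num] }  — shift
  I3: { [D → - .] }  — reduce
  I4: { [X → num D . num] }  — shift
  I5: { [D → . -], [D → . f D -], [D → . num b f], [D → f . D -] }  — shift
  I6: { [D → num . b f] }  — shift
  I7: { [D → num b . f] }  — shift
  I8: { [D → num b f .] }  — reduce
  I9: { [D → f D . -] }  — shift
  I10: { [D → f D - .] }  — reduce
  I11: { [X → num D num .] }  — reduce

No state contains more than one complete item.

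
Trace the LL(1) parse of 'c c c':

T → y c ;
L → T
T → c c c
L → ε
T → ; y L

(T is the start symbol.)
Stack is shown with the top on the left.

Stack    Input    Action
------------------------
T $      c c c $  output T → c c c
c c c $  c c c $  match 'c'
c c $    c c $    match 'c'
c $      c $      match 'c'
$        $        accept

The string is accepted.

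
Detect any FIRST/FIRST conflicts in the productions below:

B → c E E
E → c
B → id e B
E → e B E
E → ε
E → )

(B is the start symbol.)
A FIRST/FIRST conflict occurs when two productions N → α and N → β for the same non-terminal have FIRST(α) ∩ FIRST(β) ≠ ∅ (with ε ∈ FIRST of a nullable right-hand side, so two nullable alternatives also conflict).

Productions for B:
  B → c E E: FIRST = { 'c' }
  B → id e B: FIRST = { 'id' }
Productions for E:
  E → c: FIRST = { 'c' }
  E → e B E: FIRST = { 'e' }
  E → ε: FIRST = { ε }
  E → ): FIRST = { ')' }

All alternatives of each non-terminal have pairwise disjoint FIRST sets.

Answer: No FIRST/FIRST conflicts.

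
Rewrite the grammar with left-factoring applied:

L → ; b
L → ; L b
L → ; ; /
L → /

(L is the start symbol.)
Left-factoring transforms A → αβ₁ | αβ₂ into A → αA' and A' → β₁ | β₂
(α is the longest common prefix among the alternatives). Repeat until
no nonterminal has two alternatives with a common prefix.

Round 1: L has alternatives sharing prefix ';'. Introduce L': L → ; L'
  Add: L' → b
  Add: L' → L b
  Add: L' → ; /

No remaining common prefixes — done.

Resulting grammar:
L → ; L'
L' → b
L' → L b
L' → ; /
L → /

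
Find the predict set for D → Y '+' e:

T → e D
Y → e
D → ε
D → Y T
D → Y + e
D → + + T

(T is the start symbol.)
PREDICT(D → Y '+' e) = (FIRST(RHS) \ {ε}) ∪ (FOLLOW(D) if ε ∈ FIRST(RHS), i.e. RHS ⇒* ε)
FIRST(Y) = { 'e' }
FIRST(Y '+' e) = { 'e' }
ε ∉ FIRST(Y '+' e), so FOLLOW(D) is not added.
PREDICT(D → Y '+' e) = { 'e' }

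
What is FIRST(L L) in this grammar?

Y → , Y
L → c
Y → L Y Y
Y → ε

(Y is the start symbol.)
{ 'c' }

FIRST sets of the non-terminals involved (from the grammar, by fixed-point iteration):
  FIRST(L) = { 'c' }

To compute FIRST(L L), process the symbols left to right:
Symbol L is a non-terminal. Add FIRST(L) \ {ε} = { 'c' }
L is not nullable (ε ∉ FIRST(L)), so stop here.
FIRST(L L) = { 'c' }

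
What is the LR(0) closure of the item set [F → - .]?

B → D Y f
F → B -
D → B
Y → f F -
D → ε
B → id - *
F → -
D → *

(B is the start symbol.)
{ [F → - .] }

Start with: [F → - .]
The dot is at the end, so nothing is added.

CLOSURE = { [F → - .] }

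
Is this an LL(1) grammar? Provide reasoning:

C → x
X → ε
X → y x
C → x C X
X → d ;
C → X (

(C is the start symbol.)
A grammar is LL(1) if for each non-terminal N with multiple productions, the predict sets of those productions are pairwise disjoint, where PREDICT(N → α) = (FIRST(α) \ {ε}) ∪ (FOLLOW(N) if α ⇒* ε).

Relevant sets:
  FIRST(X) = { 'd', 'y', ε }
  FOLLOW(X) = { $, '(', 'd', 'y' }

For C:
  PREDICT(C → x) = { 'x' }
  PREDICT(C → x C X) = { 'x' }
  PREDICT(C → X '(') = { '(', 'd', 'y' }
For X:
  PREDICT(X → ε) = { $, '(', 'd', 'y' }
  PREDICT(X → y x) = { 'y' }
  PREDICT(X → d ';') = { 'd' }

Conflict found: Predict set conflict for C: { 'x' }
The grammar is NOT LL(1).

Answer: No. Predict set conflict for C: { 'x' }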